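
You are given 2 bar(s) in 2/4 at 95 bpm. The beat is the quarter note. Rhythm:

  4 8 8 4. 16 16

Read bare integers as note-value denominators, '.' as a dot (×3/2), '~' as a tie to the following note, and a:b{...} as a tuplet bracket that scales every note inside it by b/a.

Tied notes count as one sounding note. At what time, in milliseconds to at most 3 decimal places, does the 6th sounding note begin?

note 6 onset = 15/4b = 2368.421ms

1. 0.0ms @ 0 + 631.579ms (1)
2. 631.579ms @ 1 + 315.789ms (1/2)
3. 947.368ms @ 3/2 + 315.789ms (1/2)
4. 1263.158ms @ 2 + 947.368ms (3/2)
5. 2210.526ms @ 7/2 + 157.895ms (1/4)
6. 2368.421ms @ 15/4 + 157.895ms (1/4)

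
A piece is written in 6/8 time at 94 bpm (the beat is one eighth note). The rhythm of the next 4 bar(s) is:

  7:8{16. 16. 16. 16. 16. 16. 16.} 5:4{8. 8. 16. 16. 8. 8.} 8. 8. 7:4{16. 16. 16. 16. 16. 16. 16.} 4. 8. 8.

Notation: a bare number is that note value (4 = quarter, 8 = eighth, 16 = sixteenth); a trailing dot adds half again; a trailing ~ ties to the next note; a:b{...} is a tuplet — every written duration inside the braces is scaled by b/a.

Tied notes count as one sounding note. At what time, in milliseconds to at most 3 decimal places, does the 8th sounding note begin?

1. 0.0ms @ 0 + 547.112ms (6/7)
2. 547.112ms @ 6/7 + 547.112ms (6/7)
3. 1094.225ms @ 12/7 + 547.112ms (6/7)
4. 1641.337ms @ 18/7 + 547.112ms (6/7)
5. 2188.45ms @ 24/7 + 547.112ms (6/7)
6. 2735.562ms @ 30/7 + 547.112ms (6/7)
7. 3282.675ms @ 36/7 + 547.112ms (6/7)
8. 3829.787ms @ 6 + 765.957ms (6/5)
9. 4595.745ms @ 36/5 + 765.957ms (6/5)
10. 5361.702ms @ 42/5 + 382.979ms (3/5)
11. 5744.681ms @ 9 + 382.979ms (3/5)
12. 6127.66ms @ 48/5 + 765.957ms (6/5)
13. 6893.617ms @ 54/5 + 765.957ms (6/5)
14. 7659.574ms @ 12 + 957.447ms (3/2)
15. 8617.021ms @ 27/2 + 957.447ms (3/2)
16. 9574.468ms @ 15 + 273.556ms (3/7)
17. 9848.024ms @ 108/7 + 273.556ms (3/7)
18. 10121.581ms @ 111/7 + 273.556ms (3/7)
19. 10395.137ms @ 114/7 + 273.556ms (3/7)
20. 10668.693ms @ 117/7 + 273.556ms (3/7)
21. 10942.249ms @ 120/7 + 273.556ms (3/7)
22. 11215.805ms @ 123/7 + 273.556ms (3/7)
23. 11489.362ms @ 18 + 1914.894ms (3)
24. 13404.255ms @ 21 + 957.447ms (3/2)
25. 14361.702ms @ 45/2 + 957.447ms (3/2)

note 8 onset = 6b = 3829.787ms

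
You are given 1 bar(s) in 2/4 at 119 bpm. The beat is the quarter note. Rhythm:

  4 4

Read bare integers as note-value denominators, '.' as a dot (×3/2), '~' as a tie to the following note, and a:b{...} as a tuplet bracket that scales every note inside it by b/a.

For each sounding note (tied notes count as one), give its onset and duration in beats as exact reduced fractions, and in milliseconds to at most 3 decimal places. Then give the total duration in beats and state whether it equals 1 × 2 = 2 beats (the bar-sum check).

1) 0.0ms=0b +504.202ms=1b
2) 504.202ms=1b +504.202ms=1b
Σ=2b of 2 (119bpm 2/4) — PASS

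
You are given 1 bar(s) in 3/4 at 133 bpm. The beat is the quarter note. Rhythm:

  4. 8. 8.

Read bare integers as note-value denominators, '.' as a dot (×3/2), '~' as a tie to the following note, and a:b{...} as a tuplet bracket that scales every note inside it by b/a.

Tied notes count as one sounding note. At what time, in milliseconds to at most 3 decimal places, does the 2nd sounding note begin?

note 2 onset = 3/2b = 676.692ms

1. 0.0ms @ 0 + 676.692ms (3/2)
2. 676.692ms @ 3/2 + 338.346ms (3/4)
3. 1015.038ms @ 9/4 + 338.346ms (3/4)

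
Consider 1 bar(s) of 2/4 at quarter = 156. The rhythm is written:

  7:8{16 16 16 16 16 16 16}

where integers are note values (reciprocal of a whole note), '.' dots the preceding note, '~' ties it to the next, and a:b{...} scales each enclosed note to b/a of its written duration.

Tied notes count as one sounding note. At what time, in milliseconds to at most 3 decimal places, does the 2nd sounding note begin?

1. 0.0ms @ 0 + 109.89ms (2/7)
2. 109.89ms @ 2/7 + 109.89ms (2/7)
3. 219.78ms @ 4/7 + 109.89ms (2/7)
4. 329.67ms @ 6/7 + 109.89ms (2/7)
5. 439.56ms @ 8/7 + 109.89ms (2/7)
6. 549.451ms @ 10/7 + 109.89ms (2/7)
7. 659.341ms @ 12/7 + 109.89ms (2/7)

note 2 onset = 2/7b = 109.89ms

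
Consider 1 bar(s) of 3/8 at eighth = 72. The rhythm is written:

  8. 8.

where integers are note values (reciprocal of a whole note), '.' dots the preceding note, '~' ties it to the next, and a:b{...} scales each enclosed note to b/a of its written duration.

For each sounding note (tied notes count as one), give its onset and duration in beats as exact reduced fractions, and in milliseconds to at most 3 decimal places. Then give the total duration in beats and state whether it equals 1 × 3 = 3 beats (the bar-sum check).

1) 0.0ms=0b +1250.0ms=3/2b
2) 1250.0ms=3/2b +1250.0ms=3/2b
Σ=3b of 3 (72bpm 3/8) — PASS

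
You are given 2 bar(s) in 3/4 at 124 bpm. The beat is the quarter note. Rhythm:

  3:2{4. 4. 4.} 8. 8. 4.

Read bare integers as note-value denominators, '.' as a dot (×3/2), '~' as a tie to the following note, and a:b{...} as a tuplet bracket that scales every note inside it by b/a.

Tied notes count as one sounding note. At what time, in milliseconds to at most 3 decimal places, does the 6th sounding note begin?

note 6 onset = 9/2b = 2177.419ms

1. 0.0ms @ 0 + 483.871ms (1)
2. 483.871ms @ 1 + 483.871ms (1)
3. 967.742ms @ 2 + 483.871ms (1)
4. 1451.613ms @ 3 + 362.903ms (3/4)
5. 1814.516ms @ 15/4 + 362.903ms (3/4)
6. 2177.419ms @ 9/2 + 725.806ms (3/2)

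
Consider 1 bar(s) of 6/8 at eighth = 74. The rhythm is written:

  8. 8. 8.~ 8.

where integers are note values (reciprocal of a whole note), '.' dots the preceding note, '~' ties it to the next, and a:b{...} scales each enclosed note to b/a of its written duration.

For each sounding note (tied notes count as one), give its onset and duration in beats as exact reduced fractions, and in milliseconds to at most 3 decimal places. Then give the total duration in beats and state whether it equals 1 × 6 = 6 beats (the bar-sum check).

1) 0.0ms=0b +1216.216ms=3/2b
2) 1216.216ms=3/2b +1216.216ms=3/2b
3) 2432.432ms=3b +2432.432ms=3b
Σ=6b of 6 (74bpm 6/8) — PASS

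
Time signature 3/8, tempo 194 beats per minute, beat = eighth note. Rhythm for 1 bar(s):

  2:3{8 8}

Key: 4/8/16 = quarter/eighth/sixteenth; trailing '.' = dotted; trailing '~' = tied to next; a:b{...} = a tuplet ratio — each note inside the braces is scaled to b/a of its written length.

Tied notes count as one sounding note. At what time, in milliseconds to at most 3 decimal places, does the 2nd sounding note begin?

1. 0.0ms @ 0 + 463.918ms (3/2)
2. 463.918ms @ 3/2 + 463.918ms (3/2)

note 2 onset = 3/2b = 463.918ms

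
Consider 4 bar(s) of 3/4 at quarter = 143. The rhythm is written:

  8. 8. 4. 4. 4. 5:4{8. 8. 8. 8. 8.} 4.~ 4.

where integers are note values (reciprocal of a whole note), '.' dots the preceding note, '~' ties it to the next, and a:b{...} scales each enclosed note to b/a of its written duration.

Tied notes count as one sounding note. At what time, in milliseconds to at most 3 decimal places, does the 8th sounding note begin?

note 8 onset = 36/5b = 3020.979ms

1. 0.0ms @ 0 + 314.685ms (3/4)
2. 314.685ms @ 3/4 + 314.685ms (3/4)
3. 629.371ms @ 3/2 + 629.371ms (3/2)
4. 1258.741ms @ 3 + 629.371ms (3/2)
5. 1888.112ms @ 9/2 + 629.371ms (3/2)
6. 2517.483ms @ 6 + 251.748ms (3/5)
7. 2769.231ms @ 33/5 + 251.748ms (3/5)
8. 3020.979ms @ 36/5 + 251.748ms (3/5)
9. 3272.727ms @ 39/5 + 251.748ms (3/5)
10. 3524.476ms @ 42/5 + 251.748ms (3/5)
11. 3776.224ms @ 9 + 1258.741ms (3)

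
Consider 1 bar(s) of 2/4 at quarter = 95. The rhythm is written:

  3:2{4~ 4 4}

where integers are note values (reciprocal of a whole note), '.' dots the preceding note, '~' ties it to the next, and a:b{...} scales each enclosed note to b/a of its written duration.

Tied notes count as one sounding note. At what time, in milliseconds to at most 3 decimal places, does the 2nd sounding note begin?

1. 0.0ms @ 0 + 842.105ms (4/3)
2. 842.105ms @ 4/3 + 421.053ms (2/3)

note 2 onset = 4/3b = 842.105ms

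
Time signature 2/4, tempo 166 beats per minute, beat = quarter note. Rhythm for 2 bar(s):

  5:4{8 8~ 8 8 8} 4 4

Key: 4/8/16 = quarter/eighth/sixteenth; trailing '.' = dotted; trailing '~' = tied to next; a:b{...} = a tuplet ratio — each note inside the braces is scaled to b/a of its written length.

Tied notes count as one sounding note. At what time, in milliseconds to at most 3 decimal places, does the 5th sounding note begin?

1. 0.0ms @ 0 + 144.578ms (2/5)
2. 144.578ms @ 2/5 + 289.157ms (4/5)
3. 433.735ms @ 6/5 + 144.578ms (2/5)
4. 578.313ms @ 8/5 + 144.578ms (2/5)
5. 722.892ms @ 2 + 361.446ms (1)
6. 1084.337ms @ 3 + 361.446ms (1)

note 5 onset = 2b = 722.892ms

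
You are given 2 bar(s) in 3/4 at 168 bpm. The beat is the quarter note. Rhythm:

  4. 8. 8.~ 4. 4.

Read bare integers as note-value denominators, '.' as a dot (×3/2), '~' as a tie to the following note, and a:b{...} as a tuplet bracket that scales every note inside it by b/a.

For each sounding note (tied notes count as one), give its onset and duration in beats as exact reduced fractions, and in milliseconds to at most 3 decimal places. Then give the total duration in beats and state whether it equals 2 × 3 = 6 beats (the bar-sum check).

1) 0.0ms=0b +535.714ms=3/2b
2) 535.714ms=3/2b +267.857ms=3/4b
3) 803.571ms=9/4b +803.571ms=9/4b
4) 1607.143ms=9/2b +535.714ms=3/2b
Σ=6b of 6 (168bpm 3/4) — PASS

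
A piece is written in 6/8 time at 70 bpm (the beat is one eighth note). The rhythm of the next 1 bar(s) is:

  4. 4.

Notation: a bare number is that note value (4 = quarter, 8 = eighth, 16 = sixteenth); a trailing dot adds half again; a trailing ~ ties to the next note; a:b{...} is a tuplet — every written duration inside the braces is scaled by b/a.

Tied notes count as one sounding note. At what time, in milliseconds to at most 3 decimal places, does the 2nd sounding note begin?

note 2 onset = 3b = 2571.429ms

1. 0.0ms @ 0 + 2571.429ms (3)
2. 2571.429ms @ 3 + 2571.429ms (3)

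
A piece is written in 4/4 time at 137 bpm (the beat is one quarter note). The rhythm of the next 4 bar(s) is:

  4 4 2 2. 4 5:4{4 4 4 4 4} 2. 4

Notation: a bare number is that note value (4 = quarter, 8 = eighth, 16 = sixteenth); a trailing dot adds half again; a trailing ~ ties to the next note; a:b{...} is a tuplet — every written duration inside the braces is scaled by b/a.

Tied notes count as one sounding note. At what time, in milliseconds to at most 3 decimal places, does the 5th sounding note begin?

note 5 onset = 7b = 3065.693ms

1. 0.0ms @ 0 + 437.956ms (1)
2. 437.956ms @ 1 + 437.956ms (1)
3. 875.912ms @ 2 + 875.912ms (2)
4. 1751.825ms @ 4 + 1313.869ms (3)
5. 3065.693ms @ 7 + 437.956ms (1)
6. 3503.65ms @ 8 + 350.365ms (4/5)
7. 3854.015ms @ 44/5 + 350.365ms (4/5)
8. 4204.38ms @ 48/5 + 350.365ms (4/5)
9. 4554.745ms @ 52/5 + 350.365ms (4/5)
10. 4905.109ms @ 56/5 + 350.365ms (4/5)
11. 5255.474ms @ 12 + 1313.869ms (3)
12. 6569.343ms @ 15 + 437.956ms (1)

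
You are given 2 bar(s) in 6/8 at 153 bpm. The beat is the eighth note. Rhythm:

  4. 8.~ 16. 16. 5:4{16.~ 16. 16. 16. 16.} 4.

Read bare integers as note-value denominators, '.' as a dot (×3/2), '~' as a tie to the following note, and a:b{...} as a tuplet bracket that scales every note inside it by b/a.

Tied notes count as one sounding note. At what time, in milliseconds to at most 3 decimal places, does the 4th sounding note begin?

note 4 onset = 6b = 2352.941ms

1. 0.0ms @ 0 + 1176.471ms (3)
2. 1176.471ms @ 3 + 882.353ms (9/4)
3. 2058.824ms @ 21/4 + 294.118ms (3/4)
4. 2352.941ms @ 6 + 470.588ms (6/5)
5. 2823.529ms @ 36/5 + 235.294ms (3/5)
6. 3058.824ms @ 39/5 + 235.294ms (3/5)
7. 3294.118ms @ 42/5 + 235.294ms (3/5)
8. 3529.412ms @ 9 + 1176.471ms (3)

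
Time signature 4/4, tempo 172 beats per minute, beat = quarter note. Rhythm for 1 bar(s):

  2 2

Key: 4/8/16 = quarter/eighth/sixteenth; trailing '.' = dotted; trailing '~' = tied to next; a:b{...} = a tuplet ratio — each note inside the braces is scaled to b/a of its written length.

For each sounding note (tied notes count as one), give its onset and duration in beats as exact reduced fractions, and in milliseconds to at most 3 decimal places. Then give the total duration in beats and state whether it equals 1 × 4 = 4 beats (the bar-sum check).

1) 0.0ms=0b +697.674ms=2b
2) 697.674ms=2b +697.674ms=2b
Σ=4b of 4 (172bpm 4/4) — PASS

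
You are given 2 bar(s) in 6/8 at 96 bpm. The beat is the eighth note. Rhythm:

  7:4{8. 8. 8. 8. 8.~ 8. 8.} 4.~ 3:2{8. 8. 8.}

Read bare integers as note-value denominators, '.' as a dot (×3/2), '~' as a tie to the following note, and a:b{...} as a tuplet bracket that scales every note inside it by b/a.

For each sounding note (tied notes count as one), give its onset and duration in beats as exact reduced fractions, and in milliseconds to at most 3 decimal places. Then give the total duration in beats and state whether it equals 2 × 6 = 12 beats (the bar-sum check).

1) 0.0ms=0b +535.714ms=6/7b
2) 535.714ms=6/7b +535.714ms=6/7b
3) 1071.429ms=12/7b +535.714ms=6/7b
4) 1607.143ms=18/7b +535.714ms=6/7b
5) 2142.857ms=24/7b +1071.429ms=12/7b
6) 3214.286ms=36/7b +535.714ms=6/7b
7) 3750.0ms=6b +2500.0ms=4b
8) 6250.0ms=10b +625.0ms=1b
9) 6875.0ms=11b +625.0ms=1b
Σ=12b of 12 (96bpm 6/8) — PASS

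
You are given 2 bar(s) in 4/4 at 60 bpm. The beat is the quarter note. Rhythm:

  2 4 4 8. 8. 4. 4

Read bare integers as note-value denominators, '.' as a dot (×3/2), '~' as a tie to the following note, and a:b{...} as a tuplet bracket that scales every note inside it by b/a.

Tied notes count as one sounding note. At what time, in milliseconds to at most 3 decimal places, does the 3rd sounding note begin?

1. 0.0ms @ 0 + 2000.0ms (2)
2. 2000.0ms @ 2 + 1000.0ms (1)
3. 3000.0ms @ 3 + 1000.0ms (1)
4. 4000.0ms @ 4 + 750.0ms (3/4)
5. 4750.0ms @ 19/4 + 750.0ms (3/4)
6. 5500.0ms @ 11/2 + 1500.0ms (3/2)
7. 7000.0ms @ 7 + 1000.0ms (1)

note 3 onset = 3b = 3000.0ms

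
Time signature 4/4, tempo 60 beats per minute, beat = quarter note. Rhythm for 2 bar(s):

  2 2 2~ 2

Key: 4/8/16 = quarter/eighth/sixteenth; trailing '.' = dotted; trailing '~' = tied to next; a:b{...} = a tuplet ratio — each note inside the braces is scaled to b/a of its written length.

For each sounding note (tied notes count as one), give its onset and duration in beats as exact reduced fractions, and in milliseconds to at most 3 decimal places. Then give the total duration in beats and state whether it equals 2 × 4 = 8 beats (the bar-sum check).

1) 0.0ms=0b +2000.0ms=2b
2) 2000.0ms=2b +2000.0ms=2b
3) 4000.0ms=4b +4000.0ms=4b
Σ=8b of 8 (60bpm 4/4) — PASS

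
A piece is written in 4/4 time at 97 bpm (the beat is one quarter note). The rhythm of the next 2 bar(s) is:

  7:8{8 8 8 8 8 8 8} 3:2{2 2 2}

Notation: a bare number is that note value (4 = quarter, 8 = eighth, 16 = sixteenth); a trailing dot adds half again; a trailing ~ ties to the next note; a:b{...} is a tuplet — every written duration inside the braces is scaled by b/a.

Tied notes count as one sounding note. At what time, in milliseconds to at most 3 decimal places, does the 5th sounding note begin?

1. 0.0ms @ 0 + 353.461ms (4/7)
2. 353.461ms @ 4/7 + 353.461ms (4/7)
3. 706.922ms @ 8/7 + 353.461ms (4/7)
4. 1060.383ms @ 12/7 + 353.461ms (4/7)
5. 1413.844ms @ 16/7 + 353.461ms (4/7)
6. 1767.305ms @ 20/7 + 353.461ms (4/7)
7. 2120.766ms @ 24/7 + 353.461ms (4/7)
8. 2474.227ms @ 4 + 824.742ms (4/3)
9. 3298.969ms @ 16/3 + 824.742ms (4/3)
10. 4123.711ms @ 20/3 + 824.742ms (4/3)

note 5 onset = 16/7b = 1413.844ms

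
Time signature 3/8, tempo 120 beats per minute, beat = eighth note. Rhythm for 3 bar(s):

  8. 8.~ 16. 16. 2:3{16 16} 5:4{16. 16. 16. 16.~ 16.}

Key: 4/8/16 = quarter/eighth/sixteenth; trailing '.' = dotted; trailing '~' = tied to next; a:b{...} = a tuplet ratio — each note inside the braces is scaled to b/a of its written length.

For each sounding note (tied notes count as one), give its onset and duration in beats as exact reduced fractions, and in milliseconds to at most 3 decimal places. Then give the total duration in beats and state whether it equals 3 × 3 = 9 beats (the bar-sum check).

1) 0.0ms=0b +750.0ms=3/2b
2) 750.0ms=3/2b +1125.0ms=9/4b
3) 1875.0ms=15/4b +375.0ms=3/4b
4) 2250.0ms=9/2b +375.0ms=3/4b
5) 2625.0ms=21/4b +375.0ms=3/4b
6) 3000.0ms=6b +300.0ms=3/5b
7) 3300.0ms=33/5b +300.0ms=3/5b
8) 3600.0ms=36/5b +300.0ms=3/5b
9) 3900.0ms=39/5b +600.0ms=6/5b
Σ=9b of 9 (120bpm 3/8) — PASS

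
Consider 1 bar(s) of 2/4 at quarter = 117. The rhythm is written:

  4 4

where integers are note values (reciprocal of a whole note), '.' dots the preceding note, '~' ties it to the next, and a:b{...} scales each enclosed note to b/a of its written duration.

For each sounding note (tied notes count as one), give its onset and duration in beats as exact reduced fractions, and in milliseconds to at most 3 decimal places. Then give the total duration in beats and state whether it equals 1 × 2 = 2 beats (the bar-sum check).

1) 0.0ms=0b +512.821ms=1b
2) 512.821ms=1b +512.821ms=1b
Σ=2b of 2 (117bpm 2/4) — PASS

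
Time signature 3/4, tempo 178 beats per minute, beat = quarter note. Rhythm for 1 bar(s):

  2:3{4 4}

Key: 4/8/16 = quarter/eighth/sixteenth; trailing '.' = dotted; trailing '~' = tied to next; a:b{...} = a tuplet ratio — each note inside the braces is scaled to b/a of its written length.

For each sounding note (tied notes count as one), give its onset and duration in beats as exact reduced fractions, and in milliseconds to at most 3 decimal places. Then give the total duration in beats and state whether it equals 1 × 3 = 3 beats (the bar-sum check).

1) 0.0ms=0b +505.618ms=3/2b
2) 505.618ms=3/2b +505.618ms=3/2b
Σ=3b of 3 (178bpm 3/4) — PASS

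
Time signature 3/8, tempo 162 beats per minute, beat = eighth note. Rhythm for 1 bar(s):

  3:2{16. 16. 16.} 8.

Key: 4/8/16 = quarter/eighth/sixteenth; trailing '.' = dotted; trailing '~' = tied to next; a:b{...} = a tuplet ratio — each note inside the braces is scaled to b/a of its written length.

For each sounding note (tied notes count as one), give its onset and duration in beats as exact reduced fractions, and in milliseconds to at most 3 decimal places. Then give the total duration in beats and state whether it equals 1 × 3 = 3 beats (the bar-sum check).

1) 0.0ms=0b +185.185ms=1/2b
2) 185.185ms=1/2b +185.185ms=1/2b
3) 370.37ms=1b +185.185ms=1/2b
4) 555.556ms=3/2b +555.556ms=3/2b
Σ=3b of 3 (162bpm 3/8) — PASS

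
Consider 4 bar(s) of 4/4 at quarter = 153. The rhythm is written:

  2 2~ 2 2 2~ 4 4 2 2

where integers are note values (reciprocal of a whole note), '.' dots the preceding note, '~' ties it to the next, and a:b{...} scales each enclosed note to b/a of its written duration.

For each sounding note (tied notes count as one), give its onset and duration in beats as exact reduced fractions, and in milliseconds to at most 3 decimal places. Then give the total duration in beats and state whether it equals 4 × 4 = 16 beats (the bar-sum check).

1) 0.0ms=0b +784.314ms=2b
2) 784.314ms=2b +1568.627ms=4b
3) 2352.941ms=6b +784.314ms=2b
4) 3137.255ms=8b +1176.471ms=3b
5) 4313.725ms=11b +392.157ms=1b
6) 4705.882ms=12b +784.314ms=2b
7) 5490.196ms=14b +784.314ms=2b
Σ=16b of 16 (153bpm 4/4) — PASS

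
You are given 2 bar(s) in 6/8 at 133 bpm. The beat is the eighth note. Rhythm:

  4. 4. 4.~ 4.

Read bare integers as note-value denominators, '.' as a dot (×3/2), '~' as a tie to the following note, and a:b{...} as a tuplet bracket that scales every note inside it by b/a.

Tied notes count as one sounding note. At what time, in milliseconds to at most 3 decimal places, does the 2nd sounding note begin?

note 2 onset = 3b = 1353.383ms

1. 0.0ms @ 0 + 1353.383ms (3)
2. 1353.383ms @ 3 + 1353.383ms (3)
3. 2706.767ms @ 6 + 2706.767ms (6)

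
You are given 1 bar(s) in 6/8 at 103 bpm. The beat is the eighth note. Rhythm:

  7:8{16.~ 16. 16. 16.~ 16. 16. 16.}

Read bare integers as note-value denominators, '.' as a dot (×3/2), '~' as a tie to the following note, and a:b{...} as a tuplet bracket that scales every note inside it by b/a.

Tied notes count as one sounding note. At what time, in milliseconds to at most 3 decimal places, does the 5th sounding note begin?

1. 0.0ms @ 0 + 998.613ms (12/7)
2. 998.613ms @ 12/7 + 499.307ms (6/7)
3. 1497.92ms @ 18/7 + 998.613ms (12/7)
4. 2496.533ms @ 30/7 + 499.307ms (6/7)
5. 2995.839ms @ 36/7 + 499.307ms (6/7)

note 5 onset = 36/7b = 2995.839ms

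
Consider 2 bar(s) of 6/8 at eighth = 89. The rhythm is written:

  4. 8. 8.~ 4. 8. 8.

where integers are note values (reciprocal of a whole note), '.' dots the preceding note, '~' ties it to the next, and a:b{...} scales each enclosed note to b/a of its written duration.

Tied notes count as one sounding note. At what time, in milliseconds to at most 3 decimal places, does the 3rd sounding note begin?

1. 0.0ms @ 0 + 2022.472ms (3)
2. 2022.472ms @ 3 + 1011.236ms (3/2)
3. 3033.708ms @ 9/2 + 3033.708ms (9/2)
4. 6067.416ms @ 9 + 1011.236ms (3/2)
5. 7078.652ms @ 21/2 + 1011.236ms (3/2)

note 3 onset = 9/2b = 3033.708ms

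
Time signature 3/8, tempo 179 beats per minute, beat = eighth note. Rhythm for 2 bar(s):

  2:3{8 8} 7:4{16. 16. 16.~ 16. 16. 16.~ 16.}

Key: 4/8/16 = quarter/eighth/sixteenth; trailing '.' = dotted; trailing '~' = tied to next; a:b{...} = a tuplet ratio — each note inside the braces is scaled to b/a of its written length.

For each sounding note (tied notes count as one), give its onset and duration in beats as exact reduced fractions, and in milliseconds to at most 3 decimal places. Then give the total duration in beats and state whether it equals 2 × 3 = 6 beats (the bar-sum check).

1) 0.0ms=0b +502.793ms=3/2b
2) 502.793ms=3/2b +502.793ms=3/2b
3) 1005.587ms=3b +143.655ms=3/7b
4) 1149.242ms=24/7b +143.655ms=3/7b
5) 1292.897ms=27/7b +287.31ms=6/7b
6) 1580.208ms=33/7b +143.655ms=3/7b
7) 1723.863ms=36/7b +287.31ms=6/7b
Σ=6b of 6 (179bpm 3/8) — PASS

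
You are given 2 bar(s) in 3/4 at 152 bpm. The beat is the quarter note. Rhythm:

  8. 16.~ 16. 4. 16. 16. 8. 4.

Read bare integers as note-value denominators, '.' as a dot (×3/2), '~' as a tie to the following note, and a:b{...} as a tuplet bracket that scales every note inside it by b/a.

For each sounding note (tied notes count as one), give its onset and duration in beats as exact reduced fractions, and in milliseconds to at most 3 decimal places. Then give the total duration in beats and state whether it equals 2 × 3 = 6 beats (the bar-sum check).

1) 0.0ms=0b +296.053ms=3/4b
2) 296.053ms=3/4b +296.053ms=3/4b
3) 592.105ms=3/2b +592.105ms=3/2b
4) 1184.211ms=3b +148.026ms=3/8b
5) 1332.237ms=27/8b +148.026ms=3/8b
6) 1480.263ms=15/4b +296.053ms=3/4b
7) 1776.316ms=9/2b +592.105ms=3/2b
Σ=6b of 6 (152bpm 3/4) — PASS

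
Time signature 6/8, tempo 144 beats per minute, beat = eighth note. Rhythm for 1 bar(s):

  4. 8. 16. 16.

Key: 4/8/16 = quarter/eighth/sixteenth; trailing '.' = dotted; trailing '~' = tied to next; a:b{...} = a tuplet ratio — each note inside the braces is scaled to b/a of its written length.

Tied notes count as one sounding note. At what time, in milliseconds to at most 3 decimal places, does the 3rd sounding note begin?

note 3 onset = 9/2b = 1875.0ms

1. 0.0ms @ 0 + 1250.0ms (3)
2. 1250.0ms @ 3 + 625.0ms (3/2)
3. 1875.0ms @ 9/2 + 312.5ms (3/4)
4. 2187.5ms @ 21/4 + 312.5ms (3/4)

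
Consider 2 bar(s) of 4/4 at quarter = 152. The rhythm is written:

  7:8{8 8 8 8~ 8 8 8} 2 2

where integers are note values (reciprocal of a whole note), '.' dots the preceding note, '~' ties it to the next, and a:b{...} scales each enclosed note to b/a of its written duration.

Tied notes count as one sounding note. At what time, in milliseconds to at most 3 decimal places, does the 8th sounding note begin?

1. 0.0ms @ 0 + 225.564ms (4/7)
2. 225.564ms @ 4/7 + 225.564ms (4/7)
3. 451.128ms @ 8/7 + 225.564ms (4/7)
4. 676.692ms @ 12/7 + 451.128ms (8/7)
5. 1127.82ms @ 20/7 + 225.564ms (4/7)
6. 1353.383ms @ 24/7 + 225.564ms (4/7)
7. 1578.947ms @ 4 + 789.474ms (2)
8. 2368.421ms @ 6 + 789.474ms (2)

note 8 onset = 6b = 2368.421ms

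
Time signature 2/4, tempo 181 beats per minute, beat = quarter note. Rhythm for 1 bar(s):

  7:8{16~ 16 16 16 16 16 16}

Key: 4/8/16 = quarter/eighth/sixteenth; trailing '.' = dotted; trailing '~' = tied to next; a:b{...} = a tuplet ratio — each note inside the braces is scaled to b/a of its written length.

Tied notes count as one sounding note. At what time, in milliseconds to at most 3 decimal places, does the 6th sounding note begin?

note 6 onset = 12/7b = 568.272ms

1. 0.0ms @ 0 + 189.424ms (4/7)
2. 189.424ms @ 4/7 + 94.712ms (2/7)
3. 284.136ms @ 6/7 + 94.712ms (2/7)
4. 378.848ms @ 8/7 + 94.712ms (2/7)
5. 473.56ms @ 10/7 + 94.712ms (2/7)
6. 568.272ms @ 12/7 + 94.712ms (2/7)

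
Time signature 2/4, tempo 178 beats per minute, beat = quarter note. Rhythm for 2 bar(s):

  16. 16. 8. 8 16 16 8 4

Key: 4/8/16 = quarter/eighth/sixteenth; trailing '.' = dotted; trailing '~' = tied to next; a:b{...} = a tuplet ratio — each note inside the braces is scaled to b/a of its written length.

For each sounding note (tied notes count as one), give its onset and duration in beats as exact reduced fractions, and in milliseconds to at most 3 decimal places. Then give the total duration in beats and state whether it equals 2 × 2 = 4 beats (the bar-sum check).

1) 0.0ms=0b +126.404ms=3/8b
2) 126.404ms=3/8b +126.404ms=3/8b
3) 252.809ms=3/4b +252.809ms=3/4b
4) 505.618ms=3/2b +168.539ms=1/2b
5) 674.157ms=2b +84.27ms=1/4b
6) 758.427ms=9/4b +84.27ms=1/4b
7) 842.697ms=5/2b +168.539ms=1/2b
8) 1011.236ms=3b +337.079ms=1b
Σ=4b of 4 (178bpm 2/4) — PASS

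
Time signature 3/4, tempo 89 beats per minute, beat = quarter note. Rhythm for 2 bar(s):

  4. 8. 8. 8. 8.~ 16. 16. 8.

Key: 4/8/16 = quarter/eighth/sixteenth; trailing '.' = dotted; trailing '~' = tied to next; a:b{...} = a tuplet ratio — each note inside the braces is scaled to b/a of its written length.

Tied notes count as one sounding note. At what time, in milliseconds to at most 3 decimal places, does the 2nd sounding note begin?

note 2 onset = 3/2b = 1011.236ms

1. 0.0ms @ 0 + 1011.236ms (3/2)
2. 1011.236ms @ 3/2 + 505.618ms (3/4)
3. 1516.854ms @ 9/4 + 505.618ms (3/4)
4. 2022.472ms @ 3 + 505.618ms (3/4)
5. 2528.09ms @ 15/4 + 758.427ms (9/8)
6. 3286.517ms @ 39/8 + 252.809ms (3/8)
7. 3539.326ms @ 21/4 + 505.618ms (3/4)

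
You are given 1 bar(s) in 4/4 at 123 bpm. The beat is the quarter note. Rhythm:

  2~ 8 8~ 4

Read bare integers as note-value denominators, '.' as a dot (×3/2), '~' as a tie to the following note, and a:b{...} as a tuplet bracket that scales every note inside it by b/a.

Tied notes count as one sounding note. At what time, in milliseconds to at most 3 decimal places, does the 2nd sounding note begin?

1. 0.0ms @ 0 + 1219.512ms (5/2)
2. 1219.512ms @ 5/2 + 731.707ms (3/2)

note 2 onset = 5/2b = 1219.512ms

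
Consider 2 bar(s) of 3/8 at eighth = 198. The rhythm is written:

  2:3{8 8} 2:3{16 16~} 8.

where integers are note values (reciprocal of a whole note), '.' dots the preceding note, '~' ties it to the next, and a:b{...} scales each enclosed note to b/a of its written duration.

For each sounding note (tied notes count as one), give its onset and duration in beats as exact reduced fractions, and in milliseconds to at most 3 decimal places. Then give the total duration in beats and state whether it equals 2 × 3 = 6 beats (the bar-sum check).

1) 0.0ms=0b +454.545ms=3/2b
2) 454.545ms=3/2b +454.545ms=3/2b
3) 909.091ms=3b +227.273ms=3/4b
4) 1136.364ms=15/4b +681.818ms=9/4b
Σ=6b of 6 (198bpm 3/8) — PASS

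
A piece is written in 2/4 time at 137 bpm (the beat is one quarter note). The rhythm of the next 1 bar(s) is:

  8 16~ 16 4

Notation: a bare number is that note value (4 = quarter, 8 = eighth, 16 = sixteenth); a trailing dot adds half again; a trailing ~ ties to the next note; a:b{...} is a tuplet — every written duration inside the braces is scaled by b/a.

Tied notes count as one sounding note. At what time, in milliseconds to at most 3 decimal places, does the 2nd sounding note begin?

note 2 onset = 1/2b = 218.978ms

1. 0.0ms @ 0 + 218.978ms (1/2)
2. 218.978ms @ 1/2 + 218.978ms (1/2)
3. 437.956ms @ 1 + 437.956ms (1)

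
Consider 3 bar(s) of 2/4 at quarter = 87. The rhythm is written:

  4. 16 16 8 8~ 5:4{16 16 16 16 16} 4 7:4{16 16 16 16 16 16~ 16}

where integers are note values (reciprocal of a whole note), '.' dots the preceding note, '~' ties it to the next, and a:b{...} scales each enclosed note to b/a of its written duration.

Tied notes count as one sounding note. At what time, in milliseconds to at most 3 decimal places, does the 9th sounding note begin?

1. 0.0ms @ 0 + 1034.483ms (3/2)
2. 1034.483ms @ 3/2 + 172.414ms (1/4)
3. 1206.897ms @ 7/4 + 172.414ms (1/4)
4. 1379.31ms @ 2 + 344.828ms (1/2)
5. 1724.138ms @ 5/2 + 482.759ms (7/10)
6. 2206.897ms @ 16/5 + 137.931ms (1/5)
7. 2344.828ms @ 17/5 + 137.931ms (1/5)
8. 2482.759ms @ 18/5 + 137.931ms (1/5)
9. 2620.69ms @ 19/5 + 137.931ms (1/5)
10. 2758.621ms @ 4 + 689.655ms (1)
11. 3448.276ms @ 5 + 98.522ms (1/7)
12. 3546.798ms @ 36/7 + 98.522ms (1/7)
13. 3645.32ms @ 37/7 + 98.522ms (1/7)
14. 3743.842ms @ 38/7 + 98.522ms (1/7)
15. 3842.365ms @ 39/7 + 98.522ms (1/7)
16. 3940.887ms @ 40/7 + 197.044ms (2/7)

note 9 onset = 19/5b = 2620.69ms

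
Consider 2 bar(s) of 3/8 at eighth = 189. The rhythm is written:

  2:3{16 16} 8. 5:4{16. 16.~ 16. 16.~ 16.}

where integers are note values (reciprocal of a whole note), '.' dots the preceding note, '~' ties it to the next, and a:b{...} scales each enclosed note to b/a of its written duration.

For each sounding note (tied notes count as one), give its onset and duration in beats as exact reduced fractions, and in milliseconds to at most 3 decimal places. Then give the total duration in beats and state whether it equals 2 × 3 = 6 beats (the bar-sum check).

1) 0.0ms=0b +238.095ms=3/4b
2) 238.095ms=3/4b +238.095ms=3/4b
3) 476.19ms=3/2b +476.19ms=3/2b
4) 952.381ms=3b +190.476ms=3/5b
5) 1142.857ms=18/5b +380.952ms=6/5b
6) 1523.81ms=24/5b +380.952ms=6/5b
Σ=6b of 6 (189bpm 3/8) — PASS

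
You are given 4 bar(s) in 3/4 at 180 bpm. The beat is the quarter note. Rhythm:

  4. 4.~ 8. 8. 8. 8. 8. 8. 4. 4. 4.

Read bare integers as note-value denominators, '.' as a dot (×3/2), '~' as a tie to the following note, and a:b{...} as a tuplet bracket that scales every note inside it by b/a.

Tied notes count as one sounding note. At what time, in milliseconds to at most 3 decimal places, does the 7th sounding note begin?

note 7 onset = 27/4b = 2250.0ms

1. 0.0ms @ 0 + 500.0ms (3/2)
2. 500.0ms @ 3/2 + 750.0ms (9/4)
3. 1250.0ms @ 15/4 + 250.0ms (3/4)
4. 1500.0ms @ 9/2 + 250.0ms (3/4)
5. 1750.0ms @ 21/4 + 250.0ms (3/4)
6. 2000.0ms @ 6 + 250.0ms (3/4)
7. 2250.0ms @ 27/4 + 250.0ms (3/4)
8. 2500.0ms @ 15/2 + 500.0ms (3/2)
9. 3000.0ms @ 9 + 500.0ms (3/2)
10. 3500.0ms @ 21/2 + 500.0ms (3/2)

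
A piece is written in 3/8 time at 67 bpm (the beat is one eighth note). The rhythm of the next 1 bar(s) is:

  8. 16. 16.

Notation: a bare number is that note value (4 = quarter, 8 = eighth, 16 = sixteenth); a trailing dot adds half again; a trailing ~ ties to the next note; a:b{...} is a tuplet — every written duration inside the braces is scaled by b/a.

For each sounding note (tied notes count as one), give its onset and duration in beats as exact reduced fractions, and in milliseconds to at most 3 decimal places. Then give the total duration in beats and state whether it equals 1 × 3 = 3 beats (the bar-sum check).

1) 0.0ms=0b +1343.284ms=3/2b
2) 1343.284ms=3/2b +671.642ms=3/4b
3) 2014.925ms=9/4b +671.642ms=3/4b
Σ=3b of 3 (67bpm 3/8) — PASS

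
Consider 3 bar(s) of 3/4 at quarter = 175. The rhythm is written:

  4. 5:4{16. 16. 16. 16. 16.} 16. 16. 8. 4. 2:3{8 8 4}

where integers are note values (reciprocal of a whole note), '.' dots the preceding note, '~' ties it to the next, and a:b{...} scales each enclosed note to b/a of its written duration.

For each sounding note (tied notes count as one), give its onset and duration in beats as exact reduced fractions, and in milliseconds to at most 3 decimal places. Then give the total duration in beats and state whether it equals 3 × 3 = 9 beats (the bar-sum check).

1) 0.0ms=0b +514.286ms=3/2b
2) 514.286ms=3/2b +102.857ms=3/10b
3) 617.143ms=9/5b +102.857ms=3/10b
4) 720.0ms=21/10b +102.857ms=3/10b
5) 822.857ms=12/5b +102.857ms=3/10b
6) 925.714ms=27/10b +102.857ms=3/10b
7) 1028.571ms=3b +128.571ms=3/8b
8) 1157.143ms=27/8b +128.571ms=3/8b
9) 1285.714ms=15/4b +257.143ms=3/4b
10) 1542.857ms=9/2b +514.286ms=3/2b
11) 2057.143ms=6b +257.143ms=3/4b
12) 2314.286ms=27/4b +257.143ms=3/4b
13) 2571.429ms=15/2b +514.286ms=3/2b
Σ=9b of 9 (175bpm 3/4) — PASS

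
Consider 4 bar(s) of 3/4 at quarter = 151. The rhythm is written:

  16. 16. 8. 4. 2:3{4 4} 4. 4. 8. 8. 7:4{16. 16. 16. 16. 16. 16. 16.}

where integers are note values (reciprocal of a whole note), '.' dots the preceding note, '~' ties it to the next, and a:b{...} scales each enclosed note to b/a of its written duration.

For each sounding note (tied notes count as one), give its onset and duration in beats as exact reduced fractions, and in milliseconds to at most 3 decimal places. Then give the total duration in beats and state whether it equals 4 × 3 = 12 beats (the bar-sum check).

1) 0.0ms=0b +149.007ms=3/8b
2) 149.007ms=3/8b +149.007ms=3/8b
3) 298.013ms=3/4b +298.013ms=3/4b
4) 596.026ms=3/2b +596.026ms=3/2b
5) 1192.053ms=3b +596.026ms=3/2b
6) 1788.079ms=9/2b +596.026ms=3/2b
7) 2384.106ms=6b +596.026ms=3/2b
8) 2980.132ms=15/2b +596.026ms=3/2b
9) 3576.159ms=9b +298.013ms=3/4b
10) 3874.172ms=39/4b +298.013ms=3/4b
11) 4172.185ms=21/2b +85.147ms=3/14b
12) 4257.332ms=75/7b +85.147ms=3/14b
13) 4342.479ms=153/14b +85.147ms=3/14b
14) 4427.625ms=78/7b +85.147ms=3/14b
15) 4512.772ms=159/14b +85.147ms=3/14b
16) 4597.919ms=81/7b +85.147ms=3/14b
17) 4683.065ms=165/14b +85.147ms=3/14b
Σ=12b of 12 (151bpm 3/4) — PASS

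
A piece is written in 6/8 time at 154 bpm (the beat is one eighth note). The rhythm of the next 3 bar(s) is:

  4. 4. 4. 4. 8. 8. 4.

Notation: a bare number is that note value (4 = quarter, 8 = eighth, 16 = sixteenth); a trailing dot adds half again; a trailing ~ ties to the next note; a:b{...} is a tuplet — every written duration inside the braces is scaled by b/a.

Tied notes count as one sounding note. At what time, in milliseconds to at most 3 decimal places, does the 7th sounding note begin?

note 7 onset = 15b = 5844.156ms

1. 0.0ms @ 0 + 1168.831ms (3)
2. 1168.831ms @ 3 + 1168.831ms (3)
3. 2337.662ms @ 6 + 1168.831ms (3)
4. 3506.494ms @ 9 + 1168.831ms (3)
5. 4675.325ms @ 12 + 584.416ms (3/2)
6. 5259.74ms @ 27/2 + 584.416ms (3/2)
7. 5844.156ms @ 15 + 1168.831ms (3)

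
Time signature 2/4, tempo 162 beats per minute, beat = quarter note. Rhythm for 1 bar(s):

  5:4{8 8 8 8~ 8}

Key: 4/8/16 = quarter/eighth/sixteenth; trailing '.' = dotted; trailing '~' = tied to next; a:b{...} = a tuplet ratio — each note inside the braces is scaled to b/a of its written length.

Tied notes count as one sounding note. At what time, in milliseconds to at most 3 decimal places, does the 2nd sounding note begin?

note 2 onset = 2/5b = 148.148ms

1. 0.0ms @ 0 + 148.148ms (2/5)
2. 148.148ms @ 2/5 + 148.148ms (2/5)
3. 296.296ms @ 4/5 + 148.148ms (2/5)
4. 444.444ms @ 6/5 + 296.296ms (4/5)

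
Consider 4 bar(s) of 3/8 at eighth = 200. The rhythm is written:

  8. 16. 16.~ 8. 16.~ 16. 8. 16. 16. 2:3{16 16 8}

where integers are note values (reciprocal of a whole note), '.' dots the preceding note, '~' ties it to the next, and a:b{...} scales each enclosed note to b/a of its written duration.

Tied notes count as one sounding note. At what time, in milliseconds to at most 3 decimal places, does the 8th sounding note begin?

1. 0.0ms @ 0 + 450.0ms (3/2)
2. 450.0ms @ 3/2 + 225.0ms (3/4)
3. 675.0ms @ 9/4 + 675.0ms (9/4)
4. 1350.0ms @ 9/2 + 450.0ms (3/2)
5. 1800.0ms @ 6 + 450.0ms (3/2)
6. 2250.0ms @ 15/2 + 225.0ms (3/4)
7. 2475.0ms @ 33/4 + 225.0ms (3/4)
8. 2700.0ms @ 9 + 225.0ms (3/4)
9. 2925.0ms @ 39/4 + 225.0ms (3/4)
10. 3150.0ms @ 21/2 + 450.0ms (3/2)

note 8 onset = 9b = 2700.0ms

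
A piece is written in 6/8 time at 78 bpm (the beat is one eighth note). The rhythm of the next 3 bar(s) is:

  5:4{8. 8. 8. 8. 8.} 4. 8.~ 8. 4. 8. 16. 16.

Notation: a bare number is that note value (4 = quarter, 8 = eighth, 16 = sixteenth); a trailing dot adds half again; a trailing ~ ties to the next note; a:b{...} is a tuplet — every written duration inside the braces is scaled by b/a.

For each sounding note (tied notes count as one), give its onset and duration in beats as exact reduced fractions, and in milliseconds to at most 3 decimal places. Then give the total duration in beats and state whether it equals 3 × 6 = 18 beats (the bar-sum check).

1) 0.0ms=0b +923.077ms=6/5b
2) 923.077ms=6/5b +923.077ms=6/5b
3) 1846.154ms=12/5b +923.077ms=6/5b
4) 2769.231ms=18/5b +923.077ms=6/5b
5) 3692.308ms=24/5b +923.077ms=6/5b
6) 4615.385ms=6b +2307.692ms=3b
7) 6923.077ms=9b +2307.692ms=3b
8) 9230.769ms=12b +2307.692ms=3b
9) 11538.462ms=15b +1153.846ms=3/2b
10) 12692.308ms=33/2b +576.923ms=3/4b
11) 13269.231ms=69/4b +576.923ms=3/4b
Σ=18b of 18 (78bpm 6/8) — PASS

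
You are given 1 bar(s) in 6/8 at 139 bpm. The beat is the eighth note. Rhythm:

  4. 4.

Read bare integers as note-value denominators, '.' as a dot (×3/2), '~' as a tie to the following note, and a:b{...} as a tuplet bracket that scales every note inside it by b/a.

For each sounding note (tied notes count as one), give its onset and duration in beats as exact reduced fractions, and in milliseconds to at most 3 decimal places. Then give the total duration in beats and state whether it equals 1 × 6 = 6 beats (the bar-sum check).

1) 0.0ms=0b +1294.964ms=3b
2) 1294.964ms=3b +1294.964ms=3b
Σ=6b of 6 (139bpm 6/8) — PASS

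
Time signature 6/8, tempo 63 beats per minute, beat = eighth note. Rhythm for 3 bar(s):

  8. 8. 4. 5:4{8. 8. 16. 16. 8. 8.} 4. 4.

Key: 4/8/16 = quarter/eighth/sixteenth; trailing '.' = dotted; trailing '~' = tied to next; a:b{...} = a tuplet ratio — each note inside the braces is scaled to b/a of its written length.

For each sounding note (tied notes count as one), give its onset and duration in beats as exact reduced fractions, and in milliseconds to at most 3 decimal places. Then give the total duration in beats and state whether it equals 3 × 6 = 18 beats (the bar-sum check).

1) 0.0ms=0b +1428.571ms=3/2b
2) 1428.571ms=3/2b +1428.571ms=3/2b
3) 2857.143ms=3b +2857.143ms=3b
4) 5714.286ms=6b +1142.857ms=6/5b
5) 6857.143ms=36/5b +1142.857ms=6/5b
6) 8000.0ms=42/5b +571.429ms=3/5b
7) 8571.429ms=9b +571.429ms=3/5b
8) 9142.857ms=48/5b +1142.857ms=6/5b
9) 10285.714ms=54/5b +1142.857ms=6/5b
10) 11428.571ms=12b +2857.143ms=3b
11) 14285.714ms=15b +2857.143ms=3b
Σ=18b of 18 (63bpm 6/8) — PASS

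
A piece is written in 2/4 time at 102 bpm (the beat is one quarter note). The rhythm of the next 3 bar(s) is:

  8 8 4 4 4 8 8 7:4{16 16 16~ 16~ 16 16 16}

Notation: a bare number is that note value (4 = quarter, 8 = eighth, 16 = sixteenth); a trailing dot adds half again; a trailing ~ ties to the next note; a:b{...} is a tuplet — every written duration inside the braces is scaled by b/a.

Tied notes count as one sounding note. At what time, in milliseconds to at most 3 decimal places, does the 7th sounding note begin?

note 7 onset = 9/2b = 2647.059ms

1. 0.0ms @ 0 + 294.118ms (1/2)
2. 294.118ms @ 1/2 + 294.118ms (1/2)
3. 588.235ms @ 1 + 588.235ms (1)
4. 1176.471ms @ 2 + 588.235ms (1)
5. 1764.706ms @ 3 + 588.235ms (1)
6. 2352.941ms @ 4 + 294.118ms (1/2)
7. 2647.059ms @ 9/2 + 294.118ms (1/2)
8. 2941.176ms @ 5 + 84.034ms (1/7)
9. 3025.21ms @ 36/7 + 84.034ms (1/7)
10. 3109.244ms @ 37/7 + 252.101ms (3/7)
11. 3361.345ms @ 40/7 + 84.034ms (1/7)
12. 3445.378ms @ 41/7 + 84.034ms (1/7)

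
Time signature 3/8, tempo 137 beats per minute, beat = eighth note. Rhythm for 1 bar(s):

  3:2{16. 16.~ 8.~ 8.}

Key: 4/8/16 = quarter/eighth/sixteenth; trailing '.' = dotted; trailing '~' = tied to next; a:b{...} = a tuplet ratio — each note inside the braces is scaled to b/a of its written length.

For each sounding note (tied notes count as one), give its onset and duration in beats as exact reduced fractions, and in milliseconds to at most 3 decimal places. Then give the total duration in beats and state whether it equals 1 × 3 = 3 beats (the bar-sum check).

1) 0.0ms=0b +218.978ms=1/2b
2) 218.978ms=1/2b +1094.891ms=5/2b
Σ=3b of 3 (137bpm 3/8) — PASS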